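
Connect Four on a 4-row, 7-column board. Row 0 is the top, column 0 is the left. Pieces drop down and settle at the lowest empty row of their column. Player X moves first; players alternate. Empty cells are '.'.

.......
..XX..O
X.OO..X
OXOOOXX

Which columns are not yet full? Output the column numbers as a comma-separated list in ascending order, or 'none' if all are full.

Answer: 0,1,2,3,4,5,6

Derivation:
col 0: top cell = '.' → open
col 1: top cell = '.' → open
col 2: top cell = '.' → open
col 3: top cell = '.' → open
col 4: top cell = '.' → open
col 5: top cell = '.' → open
col 6: top cell = '.' → open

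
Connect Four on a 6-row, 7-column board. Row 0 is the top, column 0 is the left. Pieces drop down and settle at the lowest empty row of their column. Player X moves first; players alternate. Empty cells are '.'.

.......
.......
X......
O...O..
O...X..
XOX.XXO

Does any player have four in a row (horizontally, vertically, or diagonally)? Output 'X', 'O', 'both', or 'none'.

none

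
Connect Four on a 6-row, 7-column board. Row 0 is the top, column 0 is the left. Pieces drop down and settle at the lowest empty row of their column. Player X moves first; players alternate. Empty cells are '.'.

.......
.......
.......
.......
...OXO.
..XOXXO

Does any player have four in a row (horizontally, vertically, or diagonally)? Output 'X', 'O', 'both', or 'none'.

none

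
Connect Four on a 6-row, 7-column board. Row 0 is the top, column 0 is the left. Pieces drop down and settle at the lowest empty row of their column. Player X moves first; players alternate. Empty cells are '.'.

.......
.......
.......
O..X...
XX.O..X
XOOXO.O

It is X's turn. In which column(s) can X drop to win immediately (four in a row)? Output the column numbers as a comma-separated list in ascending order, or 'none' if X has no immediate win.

col 0: drop X → no win
col 1: drop X → no win
col 2: drop X → no win
col 3: drop X → no win
col 4: drop X → no win
col 5: drop X → no win
col 6: drop X → no win

Answer: none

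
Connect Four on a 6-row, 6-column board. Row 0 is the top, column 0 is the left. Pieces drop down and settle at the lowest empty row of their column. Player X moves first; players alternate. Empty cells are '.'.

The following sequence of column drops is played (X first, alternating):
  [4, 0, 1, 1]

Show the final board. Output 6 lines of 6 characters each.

Move 1: X drops in col 4, lands at row 5
Move 2: O drops in col 0, lands at row 5
Move 3: X drops in col 1, lands at row 5
Move 4: O drops in col 1, lands at row 4

Answer: ......
......
......
......
.O....
OX..X.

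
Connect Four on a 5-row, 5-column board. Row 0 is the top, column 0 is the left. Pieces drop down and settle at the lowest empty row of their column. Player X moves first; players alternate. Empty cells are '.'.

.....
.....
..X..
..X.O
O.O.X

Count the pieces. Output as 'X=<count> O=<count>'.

X=3 O=3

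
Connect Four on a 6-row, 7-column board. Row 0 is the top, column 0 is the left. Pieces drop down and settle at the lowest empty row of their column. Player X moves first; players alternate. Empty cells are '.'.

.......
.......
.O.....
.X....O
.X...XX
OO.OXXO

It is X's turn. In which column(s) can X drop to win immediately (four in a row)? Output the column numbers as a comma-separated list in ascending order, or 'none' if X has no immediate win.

col 0: drop X → no win
col 1: drop X → no win
col 2: drop X → no win
col 3: drop X → no win
col 4: drop X → no win
col 5: drop X → no win
col 6: drop X → no win

Answer: none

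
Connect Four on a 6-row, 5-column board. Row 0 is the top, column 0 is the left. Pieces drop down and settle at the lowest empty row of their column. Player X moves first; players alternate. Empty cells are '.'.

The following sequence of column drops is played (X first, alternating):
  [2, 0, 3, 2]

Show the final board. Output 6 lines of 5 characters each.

Answer: .....
.....
.....
.....
..O..
O.XX.

Derivation:
Move 1: X drops in col 2, lands at row 5
Move 2: O drops in col 0, lands at row 5
Move 3: X drops in col 3, lands at row 5
Move 4: O drops in col 2, lands at row 4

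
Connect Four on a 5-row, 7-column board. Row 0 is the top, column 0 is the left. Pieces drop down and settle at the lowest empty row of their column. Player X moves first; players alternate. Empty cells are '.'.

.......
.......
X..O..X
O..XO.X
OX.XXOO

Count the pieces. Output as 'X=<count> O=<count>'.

X=7 O=6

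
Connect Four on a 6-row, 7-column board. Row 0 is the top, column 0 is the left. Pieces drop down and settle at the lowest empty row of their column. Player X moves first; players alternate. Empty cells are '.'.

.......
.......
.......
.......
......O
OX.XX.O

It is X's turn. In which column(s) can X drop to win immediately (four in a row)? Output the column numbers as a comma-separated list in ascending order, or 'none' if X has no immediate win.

Answer: 2

Derivation:
col 0: drop X → no win
col 1: drop X → no win
col 2: drop X → WIN!
col 3: drop X → no win
col 4: drop X → no win
col 5: drop X → no win
col 6: drop X → no win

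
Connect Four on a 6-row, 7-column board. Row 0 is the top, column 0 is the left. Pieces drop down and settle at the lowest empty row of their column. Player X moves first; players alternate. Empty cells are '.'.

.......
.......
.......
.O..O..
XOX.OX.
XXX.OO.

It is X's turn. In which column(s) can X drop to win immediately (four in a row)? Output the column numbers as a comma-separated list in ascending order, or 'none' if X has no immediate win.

Answer: 3

Derivation:
col 0: drop X → no win
col 1: drop X → no win
col 2: drop X → no win
col 3: drop X → WIN!
col 4: drop X → no win
col 5: drop X → no win
col 6: drop X → no win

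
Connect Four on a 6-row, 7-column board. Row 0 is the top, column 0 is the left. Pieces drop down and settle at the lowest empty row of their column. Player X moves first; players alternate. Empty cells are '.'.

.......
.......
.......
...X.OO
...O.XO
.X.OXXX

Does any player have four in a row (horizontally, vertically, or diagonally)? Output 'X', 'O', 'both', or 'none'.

none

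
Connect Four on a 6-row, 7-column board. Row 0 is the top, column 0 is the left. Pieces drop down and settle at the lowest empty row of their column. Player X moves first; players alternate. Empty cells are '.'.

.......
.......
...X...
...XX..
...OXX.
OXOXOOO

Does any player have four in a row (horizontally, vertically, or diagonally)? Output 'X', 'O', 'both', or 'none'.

none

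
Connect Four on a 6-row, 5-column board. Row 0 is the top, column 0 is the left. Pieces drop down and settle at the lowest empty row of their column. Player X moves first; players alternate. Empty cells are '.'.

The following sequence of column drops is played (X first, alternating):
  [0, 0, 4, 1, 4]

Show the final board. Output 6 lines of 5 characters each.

Answer: .....
.....
.....
.....
O...X
XO..X

Derivation:
Move 1: X drops in col 0, lands at row 5
Move 2: O drops in col 0, lands at row 4
Move 3: X drops in col 4, lands at row 5
Move 4: O drops in col 1, lands at row 5
Move 5: X drops in col 4, lands at row 4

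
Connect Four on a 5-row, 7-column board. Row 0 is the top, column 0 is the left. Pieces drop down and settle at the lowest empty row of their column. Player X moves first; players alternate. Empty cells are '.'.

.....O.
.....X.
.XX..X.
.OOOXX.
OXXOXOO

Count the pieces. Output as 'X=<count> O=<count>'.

X=9 O=8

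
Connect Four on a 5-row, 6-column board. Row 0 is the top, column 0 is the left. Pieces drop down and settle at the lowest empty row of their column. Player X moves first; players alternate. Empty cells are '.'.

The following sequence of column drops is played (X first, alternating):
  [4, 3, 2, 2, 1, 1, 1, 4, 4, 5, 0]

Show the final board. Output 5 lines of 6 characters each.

Answer: ......
......
.X..X.
.OO.O.
XXXOXO

Derivation:
Move 1: X drops in col 4, lands at row 4
Move 2: O drops in col 3, lands at row 4
Move 3: X drops in col 2, lands at row 4
Move 4: O drops in col 2, lands at row 3
Move 5: X drops in col 1, lands at row 4
Move 6: O drops in col 1, lands at row 3
Move 7: X drops in col 1, lands at row 2
Move 8: O drops in col 4, lands at row 3
Move 9: X drops in col 4, lands at row 2
Move 10: O drops in col 5, lands at row 4
Move 11: X drops in col 0, lands at row 4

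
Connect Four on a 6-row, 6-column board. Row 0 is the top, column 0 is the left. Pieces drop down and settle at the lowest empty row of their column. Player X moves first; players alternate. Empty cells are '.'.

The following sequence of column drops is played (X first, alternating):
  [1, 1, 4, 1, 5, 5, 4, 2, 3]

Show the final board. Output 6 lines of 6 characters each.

Answer: ......
......
......
.O....
.O..XO
.XOXXX

Derivation:
Move 1: X drops in col 1, lands at row 5
Move 2: O drops in col 1, lands at row 4
Move 3: X drops in col 4, lands at row 5
Move 4: O drops in col 1, lands at row 3
Move 5: X drops in col 5, lands at row 5
Move 6: O drops in col 5, lands at row 4
Move 7: X drops in col 4, lands at row 4
Move 8: O drops in col 2, lands at row 5
Move 9: X drops in col 3, lands at row 5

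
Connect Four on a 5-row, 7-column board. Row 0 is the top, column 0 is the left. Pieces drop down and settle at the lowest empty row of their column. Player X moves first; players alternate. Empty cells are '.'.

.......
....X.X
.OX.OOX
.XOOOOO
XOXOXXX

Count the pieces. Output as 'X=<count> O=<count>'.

X=10 O=10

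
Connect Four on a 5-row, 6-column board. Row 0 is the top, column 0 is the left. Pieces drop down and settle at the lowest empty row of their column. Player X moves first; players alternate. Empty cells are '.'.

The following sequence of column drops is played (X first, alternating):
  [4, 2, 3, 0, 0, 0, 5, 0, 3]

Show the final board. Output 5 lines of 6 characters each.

Move 1: X drops in col 4, lands at row 4
Move 2: O drops in col 2, lands at row 4
Move 3: X drops in col 3, lands at row 4
Move 4: O drops in col 0, lands at row 4
Move 5: X drops in col 0, lands at row 3
Move 6: O drops in col 0, lands at row 2
Move 7: X drops in col 5, lands at row 4
Move 8: O drops in col 0, lands at row 1
Move 9: X drops in col 3, lands at row 3

Answer: ......
O.....
O.....
X..X..
O.OXXX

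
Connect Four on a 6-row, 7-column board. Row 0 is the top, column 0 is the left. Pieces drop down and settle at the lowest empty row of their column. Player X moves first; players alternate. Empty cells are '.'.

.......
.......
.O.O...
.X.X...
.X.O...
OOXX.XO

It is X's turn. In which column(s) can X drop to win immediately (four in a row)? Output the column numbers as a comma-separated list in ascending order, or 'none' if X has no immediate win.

Answer: 4

Derivation:
col 0: drop X → no win
col 1: drop X → no win
col 2: drop X → no win
col 3: drop X → no win
col 4: drop X → WIN!
col 5: drop X → no win
col 6: drop X → no win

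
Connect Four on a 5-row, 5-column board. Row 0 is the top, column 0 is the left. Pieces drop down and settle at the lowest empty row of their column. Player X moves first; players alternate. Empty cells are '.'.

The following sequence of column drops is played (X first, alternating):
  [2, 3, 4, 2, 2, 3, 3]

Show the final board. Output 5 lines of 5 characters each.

Answer: .....
.....
..XX.
..OO.
..XOX

Derivation:
Move 1: X drops in col 2, lands at row 4
Move 2: O drops in col 3, lands at row 4
Move 3: X drops in col 4, lands at row 4
Move 4: O drops in col 2, lands at row 3
Move 5: X drops in col 2, lands at row 2
Move 6: O drops in col 3, lands at row 3
Move 7: X drops in col 3, lands at row 2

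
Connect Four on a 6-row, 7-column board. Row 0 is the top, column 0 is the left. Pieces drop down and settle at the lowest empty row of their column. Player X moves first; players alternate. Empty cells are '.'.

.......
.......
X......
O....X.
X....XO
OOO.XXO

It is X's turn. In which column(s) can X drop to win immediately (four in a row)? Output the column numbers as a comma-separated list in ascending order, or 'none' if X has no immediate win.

Answer: 5

Derivation:
col 0: drop X → no win
col 1: drop X → no win
col 2: drop X → no win
col 3: drop X → no win
col 4: drop X → no win
col 5: drop X → WIN!
col 6: drop X → no win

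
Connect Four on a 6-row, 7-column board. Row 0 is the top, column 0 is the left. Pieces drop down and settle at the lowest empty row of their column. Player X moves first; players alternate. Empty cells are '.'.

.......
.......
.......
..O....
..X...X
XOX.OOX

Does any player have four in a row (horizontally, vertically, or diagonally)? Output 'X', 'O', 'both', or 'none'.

none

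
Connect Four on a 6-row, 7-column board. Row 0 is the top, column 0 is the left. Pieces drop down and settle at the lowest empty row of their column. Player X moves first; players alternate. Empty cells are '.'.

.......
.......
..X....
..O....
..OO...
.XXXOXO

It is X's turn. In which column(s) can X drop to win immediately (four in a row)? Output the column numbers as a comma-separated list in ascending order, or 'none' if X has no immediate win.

col 0: drop X → WIN!
col 1: drop X → no win
col 2: drop X → no win
col 3: drop X → no win
col 4: drop X → no win
col 5: drop X → no win
col 6: drop X → no win

Answer: 0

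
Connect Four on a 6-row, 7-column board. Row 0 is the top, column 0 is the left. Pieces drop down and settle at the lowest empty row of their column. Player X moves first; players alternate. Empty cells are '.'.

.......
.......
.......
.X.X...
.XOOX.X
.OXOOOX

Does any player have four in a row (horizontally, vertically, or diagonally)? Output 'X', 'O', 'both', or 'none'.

none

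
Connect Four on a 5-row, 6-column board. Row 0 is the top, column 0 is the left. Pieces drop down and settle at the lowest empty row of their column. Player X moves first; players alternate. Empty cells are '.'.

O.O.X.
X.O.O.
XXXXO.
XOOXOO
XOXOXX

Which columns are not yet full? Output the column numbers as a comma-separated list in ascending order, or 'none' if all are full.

Answer: 1,3,5

Derivation:
col 0: top cell = 'O' → FULL
col 1: top cell = '.' → open
col 2: top cell = 'O' → FULL
col 3: top cell = '.' → open
col 4: top cell = 'X' → FULL
col 5: top cell = '.' → open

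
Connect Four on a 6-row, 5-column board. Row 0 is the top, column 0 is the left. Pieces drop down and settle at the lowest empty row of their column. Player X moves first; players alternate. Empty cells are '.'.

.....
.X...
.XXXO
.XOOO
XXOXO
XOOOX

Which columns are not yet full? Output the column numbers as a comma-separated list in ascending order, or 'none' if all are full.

col 0: top cell = '.' → open
col 1: top cell = '.' → open
col 2: top cell = '.' → open
col 3: top cell = '.' → open
col 4: top cell = '.' → open

Answer: 0,1,2,3,4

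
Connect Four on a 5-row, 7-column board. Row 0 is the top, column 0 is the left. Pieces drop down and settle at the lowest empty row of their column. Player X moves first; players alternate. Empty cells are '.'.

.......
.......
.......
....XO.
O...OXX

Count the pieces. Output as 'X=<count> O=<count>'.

X=3 O=3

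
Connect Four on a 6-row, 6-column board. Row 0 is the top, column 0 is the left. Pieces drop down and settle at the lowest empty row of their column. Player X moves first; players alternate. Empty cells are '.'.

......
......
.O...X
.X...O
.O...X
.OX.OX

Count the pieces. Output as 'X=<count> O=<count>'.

X=5 O=5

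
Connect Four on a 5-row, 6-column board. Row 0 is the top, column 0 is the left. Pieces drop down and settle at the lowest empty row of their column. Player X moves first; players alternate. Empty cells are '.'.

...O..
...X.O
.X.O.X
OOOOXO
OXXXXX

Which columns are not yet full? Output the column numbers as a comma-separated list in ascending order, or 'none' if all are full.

col 0: top cell = '.' → open
col 1: top cell = '.' → open
col 2: top cell = '.' → open
col 3: top cell = 'O' → FULL
col 4: top cell = '.' → open
col 5: top cell = '.' → open

Answer: 0,1,2,4,5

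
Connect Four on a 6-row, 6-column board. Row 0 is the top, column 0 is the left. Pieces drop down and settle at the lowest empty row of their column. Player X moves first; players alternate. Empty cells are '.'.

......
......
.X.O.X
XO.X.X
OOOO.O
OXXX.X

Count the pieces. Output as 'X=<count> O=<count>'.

X=9 O=8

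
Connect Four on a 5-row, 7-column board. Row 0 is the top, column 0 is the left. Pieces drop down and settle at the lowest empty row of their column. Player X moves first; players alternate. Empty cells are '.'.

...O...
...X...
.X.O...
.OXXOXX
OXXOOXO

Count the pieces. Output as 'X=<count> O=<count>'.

X=9 O=8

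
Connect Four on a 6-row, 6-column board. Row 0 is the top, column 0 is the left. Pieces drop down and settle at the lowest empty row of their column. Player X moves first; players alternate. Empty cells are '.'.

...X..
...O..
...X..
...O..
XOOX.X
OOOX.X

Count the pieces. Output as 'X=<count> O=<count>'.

X=7 O=7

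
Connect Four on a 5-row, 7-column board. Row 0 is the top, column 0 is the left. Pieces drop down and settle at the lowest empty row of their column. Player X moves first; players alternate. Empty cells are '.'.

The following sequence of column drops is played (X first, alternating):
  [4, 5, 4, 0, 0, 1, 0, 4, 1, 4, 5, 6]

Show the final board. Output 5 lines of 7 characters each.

Answer: .......
....O..
X...O..
XX..XX.
OO..XOO

Derivation:
Move 1: X drops in col 4, lands at row 4
Move 2: O drops in col 5, lands at row 4
Move 3: X drops in col 4, lands at row 3
Move 4: O drops in col 0, lands at row 4
Move 5: X drops in col 0, lands at row 3
Move 6: O drops in col 1, lands at row 4
Move 7: X drops in col 0, lands at row 2
Move 8: O drops in col 4, lands at row 2
Move 9: X drops in col 1, lands at row 3
Move 10: O drops in col 4, lands at row 1
Move 11: X drops in col 5, lands at row 3
Move 12: O drops in col 6, lands at row 4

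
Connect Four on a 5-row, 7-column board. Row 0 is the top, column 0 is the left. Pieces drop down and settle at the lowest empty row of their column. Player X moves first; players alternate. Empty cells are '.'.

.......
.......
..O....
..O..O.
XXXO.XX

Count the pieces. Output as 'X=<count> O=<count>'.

X=5 O=4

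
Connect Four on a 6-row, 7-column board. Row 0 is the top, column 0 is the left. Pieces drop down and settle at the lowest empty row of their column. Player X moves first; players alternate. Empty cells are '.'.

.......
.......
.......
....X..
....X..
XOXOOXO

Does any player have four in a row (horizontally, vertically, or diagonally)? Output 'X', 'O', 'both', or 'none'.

none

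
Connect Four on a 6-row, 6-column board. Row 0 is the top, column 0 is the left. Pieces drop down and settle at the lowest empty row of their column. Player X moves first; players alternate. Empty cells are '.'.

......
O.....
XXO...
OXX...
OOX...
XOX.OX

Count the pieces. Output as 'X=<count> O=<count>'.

X=8 O=7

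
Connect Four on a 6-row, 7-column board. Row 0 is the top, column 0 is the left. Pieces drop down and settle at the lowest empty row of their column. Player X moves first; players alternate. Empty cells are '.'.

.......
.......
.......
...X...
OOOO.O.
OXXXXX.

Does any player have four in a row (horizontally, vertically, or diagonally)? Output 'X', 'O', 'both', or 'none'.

both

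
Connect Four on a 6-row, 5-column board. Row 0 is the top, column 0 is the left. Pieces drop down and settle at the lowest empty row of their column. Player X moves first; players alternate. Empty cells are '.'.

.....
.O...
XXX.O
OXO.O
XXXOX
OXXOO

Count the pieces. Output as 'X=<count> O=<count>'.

X=10 O=9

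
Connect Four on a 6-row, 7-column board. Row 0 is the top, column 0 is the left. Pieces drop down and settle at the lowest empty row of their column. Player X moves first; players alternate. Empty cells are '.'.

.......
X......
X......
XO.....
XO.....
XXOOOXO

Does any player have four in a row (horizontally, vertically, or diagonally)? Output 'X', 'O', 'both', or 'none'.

X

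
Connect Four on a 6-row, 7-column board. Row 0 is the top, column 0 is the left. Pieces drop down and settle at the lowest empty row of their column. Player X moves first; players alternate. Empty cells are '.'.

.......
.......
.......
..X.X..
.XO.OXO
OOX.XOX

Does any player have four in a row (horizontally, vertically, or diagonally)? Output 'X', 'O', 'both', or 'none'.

none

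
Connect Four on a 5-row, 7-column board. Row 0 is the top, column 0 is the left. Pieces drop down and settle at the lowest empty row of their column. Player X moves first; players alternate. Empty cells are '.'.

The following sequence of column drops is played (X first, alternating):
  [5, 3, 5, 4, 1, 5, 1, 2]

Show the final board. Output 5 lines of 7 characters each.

Answer: .......
.......
.....O.
.X...X.
.XOOOX.

Derivation:
Move 1: X drops in col 5, lands at row 4
Move 2: O drops in col 3, lands at row 4
Move 3: X drops in col 5, lands at row 3
Move 4: O drops in col 4, lands at row 4
Move 5: X drops in col 1, lands at row 4
Move 6: O drops in col 5, lands at row 2
Move 7: X drops in col 1, lands at row 3
Move 8: O drops in col 2, lands at row 4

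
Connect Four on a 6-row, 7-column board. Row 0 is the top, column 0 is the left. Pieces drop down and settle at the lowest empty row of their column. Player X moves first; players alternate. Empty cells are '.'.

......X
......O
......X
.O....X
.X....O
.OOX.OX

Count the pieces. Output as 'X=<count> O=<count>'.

X=6 O=6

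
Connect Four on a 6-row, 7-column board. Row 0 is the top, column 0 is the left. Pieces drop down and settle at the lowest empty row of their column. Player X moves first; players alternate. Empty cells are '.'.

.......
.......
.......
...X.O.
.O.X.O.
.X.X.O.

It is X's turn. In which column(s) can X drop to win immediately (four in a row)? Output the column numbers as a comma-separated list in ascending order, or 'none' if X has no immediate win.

Answer: 3

Derivation:
col 0: drop X → no win
col 1: drop X → no win
col 2: drop X → no win
col 3: drop X → WIN!
col 4: drop X → no win
col 5: drop X → no win
col 6: drop X → no win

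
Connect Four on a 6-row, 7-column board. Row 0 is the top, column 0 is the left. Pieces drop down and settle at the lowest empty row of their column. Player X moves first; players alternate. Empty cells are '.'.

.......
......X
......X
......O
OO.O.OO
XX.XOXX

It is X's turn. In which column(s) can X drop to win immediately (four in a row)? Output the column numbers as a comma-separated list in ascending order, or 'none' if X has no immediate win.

col 0: drop X → no win
col 1: drop X → no win
col 2: drop X → WIN!
col 3: drop X → no win
col 4: drop X → no win
col 5: drop X → no win
col 6: drop X → no win

Answer: 2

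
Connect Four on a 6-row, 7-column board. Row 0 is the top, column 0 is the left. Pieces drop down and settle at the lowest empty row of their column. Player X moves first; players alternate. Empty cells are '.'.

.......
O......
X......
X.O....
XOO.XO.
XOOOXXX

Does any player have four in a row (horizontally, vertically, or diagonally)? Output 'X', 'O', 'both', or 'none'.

X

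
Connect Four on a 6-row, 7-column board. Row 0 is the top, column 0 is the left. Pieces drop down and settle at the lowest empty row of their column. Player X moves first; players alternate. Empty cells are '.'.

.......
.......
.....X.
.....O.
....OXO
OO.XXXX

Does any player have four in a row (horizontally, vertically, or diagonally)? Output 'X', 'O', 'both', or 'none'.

X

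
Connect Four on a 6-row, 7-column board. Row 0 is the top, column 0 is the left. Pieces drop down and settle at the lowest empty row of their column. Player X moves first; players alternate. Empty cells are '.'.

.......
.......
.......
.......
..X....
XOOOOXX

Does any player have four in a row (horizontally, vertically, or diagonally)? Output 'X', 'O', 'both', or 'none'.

O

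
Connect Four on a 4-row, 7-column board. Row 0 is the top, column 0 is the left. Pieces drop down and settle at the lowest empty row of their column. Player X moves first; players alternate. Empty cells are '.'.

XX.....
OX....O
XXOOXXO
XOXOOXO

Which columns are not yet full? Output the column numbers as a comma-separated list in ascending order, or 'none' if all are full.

Answer: 2,3,4,5,6

Derivation:
col 0: top cell = 'X' → FULL
col 1: top cell = 'X' → FULL
col 2: top cell = '.' → open
col 3: top cell = '.' → open
col 4: top cell = '.' → open
col 5: top cell = '.' → open
col 6: top cell = '.' → open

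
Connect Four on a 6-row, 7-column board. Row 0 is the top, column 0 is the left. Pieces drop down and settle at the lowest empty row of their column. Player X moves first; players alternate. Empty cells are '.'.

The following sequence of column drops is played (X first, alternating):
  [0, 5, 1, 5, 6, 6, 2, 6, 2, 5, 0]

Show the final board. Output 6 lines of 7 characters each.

Move 1: X drops in col 0, lands at row 5
Move 2: O drops in col 5, lands at row 5
Move 3: X drops in col 1, lands at row 5
Move 4: O drops in col 5, lands at row 4
Move 5: X drops in col 6, lands at row 5
Move 6: O drops in col 6, lands at row 4
Move 7: X drops in col 2, lands at row 5
Move 8: O drops in col 6, lands at row 3
Move 9: X drops in col 2, lands at row 4
Move 10: O drops in col 5, lands at row 3
Move 11: X drops in col 0, lands at row 4

Answer: .......
.......
.......
.....OO
X.X..OO
XXX..OX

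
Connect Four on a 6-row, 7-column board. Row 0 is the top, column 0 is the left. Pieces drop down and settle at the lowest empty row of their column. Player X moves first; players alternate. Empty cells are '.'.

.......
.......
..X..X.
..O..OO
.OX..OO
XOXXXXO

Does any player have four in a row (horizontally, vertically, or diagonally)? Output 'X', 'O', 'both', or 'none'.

X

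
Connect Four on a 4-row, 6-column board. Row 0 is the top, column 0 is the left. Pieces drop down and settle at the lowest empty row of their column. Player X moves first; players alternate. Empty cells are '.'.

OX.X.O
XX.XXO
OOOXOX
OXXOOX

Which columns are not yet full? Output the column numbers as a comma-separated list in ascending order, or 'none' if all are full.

col 0: top cell = 'O' → FULL
col 1: top cell = 'X' → FULL
col 2: top cell = '.' → open
col 3: top cell = 'X' → FULL
col 4: top cell = '.' → open
col 5: top cell = 'O' → FULL

Answer: 2,4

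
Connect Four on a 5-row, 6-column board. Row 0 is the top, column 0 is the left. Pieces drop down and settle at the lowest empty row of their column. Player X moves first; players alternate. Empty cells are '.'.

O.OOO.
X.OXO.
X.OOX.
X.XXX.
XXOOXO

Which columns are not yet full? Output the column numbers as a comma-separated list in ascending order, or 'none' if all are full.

col 0: top cell = 'O' → FULL
col 1: top cell = '.' → open
col 2: top cell = 'O' → FULL
col 3: top cell = 'O' → FULL
col 4: top cell = 'O' → FULL
col 5: top cell = '.' → open

Answer: 1,5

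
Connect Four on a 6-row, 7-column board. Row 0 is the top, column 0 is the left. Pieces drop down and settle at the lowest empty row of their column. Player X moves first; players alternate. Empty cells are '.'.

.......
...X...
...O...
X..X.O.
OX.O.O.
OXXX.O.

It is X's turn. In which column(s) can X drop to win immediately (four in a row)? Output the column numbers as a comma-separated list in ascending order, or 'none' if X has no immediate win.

Answer: 4

Derivation:
col 0: drop X → no win
col 1: drop X → no win
col 2: drop X → no win
col 3: drop X → no win
col 4: drop X → WIN!
col 5: drop X → no win
col 6: drop X → no win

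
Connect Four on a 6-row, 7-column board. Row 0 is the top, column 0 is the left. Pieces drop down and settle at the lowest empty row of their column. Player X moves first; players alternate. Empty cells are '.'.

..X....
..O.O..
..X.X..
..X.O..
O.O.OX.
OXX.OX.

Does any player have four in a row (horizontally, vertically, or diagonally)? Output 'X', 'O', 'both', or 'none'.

none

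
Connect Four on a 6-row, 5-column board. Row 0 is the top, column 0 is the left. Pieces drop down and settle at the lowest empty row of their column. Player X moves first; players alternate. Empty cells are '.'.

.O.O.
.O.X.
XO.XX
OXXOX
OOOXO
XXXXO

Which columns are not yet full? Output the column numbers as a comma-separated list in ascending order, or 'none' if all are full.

Answer: 0,2,4

Derivation:
col 0: top cell = '.' → open
col 1: top cell = 'O' → FULL
col 2: top cell = '.' → open
col 3: top cell = 'O' → FULL
col 4: top cell = '.' → open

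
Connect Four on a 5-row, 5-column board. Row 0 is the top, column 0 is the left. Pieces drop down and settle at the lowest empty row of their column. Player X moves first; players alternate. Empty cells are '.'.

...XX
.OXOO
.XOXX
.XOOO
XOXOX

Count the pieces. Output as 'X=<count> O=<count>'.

X=10 O=9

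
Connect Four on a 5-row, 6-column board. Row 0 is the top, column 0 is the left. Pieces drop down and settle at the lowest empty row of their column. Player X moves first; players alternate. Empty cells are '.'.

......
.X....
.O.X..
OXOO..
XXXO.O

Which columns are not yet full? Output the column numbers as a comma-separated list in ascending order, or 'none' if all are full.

col 0: top cell = '.' → open
col 1: top cell = '.' → open
col 2: top cell = '.' → open
col 3: top cell = '.' → open
col 4: top cell = '.' → open
col 5: top cell = '.' → open

Answer: 0,1,2,3,4,5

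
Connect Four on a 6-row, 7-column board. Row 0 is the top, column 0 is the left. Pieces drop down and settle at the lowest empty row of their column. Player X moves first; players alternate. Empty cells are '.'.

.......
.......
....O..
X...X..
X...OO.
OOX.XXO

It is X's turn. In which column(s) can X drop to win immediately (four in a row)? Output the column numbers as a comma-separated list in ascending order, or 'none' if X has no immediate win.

Answer: 3

Derivation:
col 0: drop X → no win
col 1: drop X → no win
col 2: drop X → no win
col 3: drop X → WIN!
col 4: drop X → no win
col 5: drop X → no win
col 6: drop X → no win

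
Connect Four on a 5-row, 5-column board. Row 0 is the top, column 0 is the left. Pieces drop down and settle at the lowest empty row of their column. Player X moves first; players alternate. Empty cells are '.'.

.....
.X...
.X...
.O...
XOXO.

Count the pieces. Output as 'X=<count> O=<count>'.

X=4 O=3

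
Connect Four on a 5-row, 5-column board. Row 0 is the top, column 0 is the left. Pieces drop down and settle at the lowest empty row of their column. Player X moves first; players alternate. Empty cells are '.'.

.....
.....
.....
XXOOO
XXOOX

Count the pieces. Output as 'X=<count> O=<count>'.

X=5 O=5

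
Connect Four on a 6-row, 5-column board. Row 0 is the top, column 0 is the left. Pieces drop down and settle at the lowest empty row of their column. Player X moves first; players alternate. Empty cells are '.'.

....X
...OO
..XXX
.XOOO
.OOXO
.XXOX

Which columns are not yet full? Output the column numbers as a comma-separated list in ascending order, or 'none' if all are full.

Answer: 0,1,2,3

Derivation:
col 0: top cell = '.' → open
col 1: top cell = '.' → open
col 2: top cell = '.' → open
col 3: top cell = '.' → open
col 4: top cell = 'X' → FULL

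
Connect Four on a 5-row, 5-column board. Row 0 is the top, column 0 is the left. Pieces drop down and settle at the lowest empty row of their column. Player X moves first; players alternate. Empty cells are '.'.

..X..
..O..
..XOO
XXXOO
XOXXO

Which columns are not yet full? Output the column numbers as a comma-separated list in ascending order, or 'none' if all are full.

Answer: 0,1,3,4

Derivation:
col 0: top cell = '.' → open
col 1: top cell = '.' → open
col 2: top cell = 'X' → FULL
col 3: top cell = '.' → open
col 4: top cell = '.' → open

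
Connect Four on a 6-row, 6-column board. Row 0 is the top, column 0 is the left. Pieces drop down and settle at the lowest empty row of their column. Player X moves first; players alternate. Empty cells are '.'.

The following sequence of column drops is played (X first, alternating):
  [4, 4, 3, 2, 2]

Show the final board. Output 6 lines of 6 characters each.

Move 1: X drops in col 4, lands at row 5
Move 2: O drops in col 4, lands at row 4
Move 3: X drops in col 3, lands at row 5
Move 4: O drops in col 2, lands at row 5
Move 5: X drops in col 2, lands at row 4

Answer: ......
......
......
......
..X.O.
..OXX.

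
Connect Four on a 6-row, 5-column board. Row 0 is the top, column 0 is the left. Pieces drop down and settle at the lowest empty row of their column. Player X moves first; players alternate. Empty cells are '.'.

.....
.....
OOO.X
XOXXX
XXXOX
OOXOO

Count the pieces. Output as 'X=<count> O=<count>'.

X=10 O=9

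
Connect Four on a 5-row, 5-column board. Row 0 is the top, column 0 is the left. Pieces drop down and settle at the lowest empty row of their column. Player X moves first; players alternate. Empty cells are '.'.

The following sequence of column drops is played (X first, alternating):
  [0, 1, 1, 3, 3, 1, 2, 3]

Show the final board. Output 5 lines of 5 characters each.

Move 1: X drops in col 0, lands at row 4
Move 2: O drops in col 1, lands at row 4
Move 3: X drops in col 1, lands at row 3
Move 4: O drops in col 3, lands at row 4
Move 5: X drops in col 3, lands at row 3
Move 6: O drops in col 1, lands at row 2
Move 7: X drops in col 2, lands at row 4
Move 8: O drops in col 3, lands at row 2

Answer: .....
.....
.O.O.
.X.X.
XOXO.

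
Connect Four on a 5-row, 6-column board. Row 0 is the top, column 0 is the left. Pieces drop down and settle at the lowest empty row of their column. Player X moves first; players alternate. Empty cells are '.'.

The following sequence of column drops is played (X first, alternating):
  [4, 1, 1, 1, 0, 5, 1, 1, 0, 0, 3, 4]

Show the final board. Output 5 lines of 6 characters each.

Answer: .O....
.X....
OO....
XX..O.
XO.XXO

Derivation:
Move 1: X drops in col 4, lands at row 4
Move 2: O drops in col 1, lands at row 4
Move 3: X drops in col 1, lands at row 3
Move 4: O drops in col 1, lands at row 2
Move 5: X drops in col 0, lands at row 4
Move 6: O drops in col 5, lands at row 4
Move 7: X drops in col 1, lands at row 1
Move 8: O drops in col 1, lands at row 0
Move 9: X drops in col 0, lands at row 3
Move 10: O drops in col 0, lands at row 2
Move 11: X drops in col 3, lands at row 4
Move 12: O drops in col 4, lands at row 3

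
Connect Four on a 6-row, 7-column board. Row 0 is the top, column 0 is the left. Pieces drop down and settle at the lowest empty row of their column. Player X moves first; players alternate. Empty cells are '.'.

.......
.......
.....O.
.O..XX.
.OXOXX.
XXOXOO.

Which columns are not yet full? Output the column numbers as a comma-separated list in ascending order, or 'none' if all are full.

Answer: 0,1,2,3,4,5,6

Derivation:
col 0: top cell = '.' → open
col 1: top cell = '.' → open
col 2: top cell = '.' → open
col 3: top cell = '.' → open
col 4: top cell = '.' → open
col 5: top cell = '.' → open
col 6: top cell = '.' → open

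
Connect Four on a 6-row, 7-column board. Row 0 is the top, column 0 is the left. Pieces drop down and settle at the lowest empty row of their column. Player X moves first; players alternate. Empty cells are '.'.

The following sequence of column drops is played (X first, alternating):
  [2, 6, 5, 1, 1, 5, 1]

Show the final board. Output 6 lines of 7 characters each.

Answer: .......
.......
.......
.X.....
.X...O.
.OX..XO

Derivation:
Move 1: X drops in col 2, lands at row 5
Move 2: O drops in col 6, lands at row 5
Move 3: X drops in col 5, lands at row 5
Move 4: O drops in col 1, lands at row 5
Move 5: X drops in col 1, lands at row 4
Move 6: O drops in col 5, lands at row 4
Move 7: X drops in col 1, lands at row 3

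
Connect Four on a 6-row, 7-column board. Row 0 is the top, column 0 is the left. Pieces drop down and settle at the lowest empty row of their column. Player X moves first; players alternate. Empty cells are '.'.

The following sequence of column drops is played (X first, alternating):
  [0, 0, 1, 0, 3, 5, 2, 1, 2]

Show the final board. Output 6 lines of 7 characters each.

Answer: .......
.......
.......
O......
OOX....
XXXX.O.

Derivation:
Move 1: X drops in col 0, lands at row 5
Move 2: O drops in col 0, lands at row 4
Move 3: X drops in col 1, lands at row 5
Move 4: O drops in col 0, lands at row 3
Move 5: X drops in col 3, lands at row 5
Move 6: O drops in col 5, lands at row 5
Move 7: X drops in col 2, lands at row 5
Move 8: O drops in col 1, lands at row 4
Move 9: X drops in col 2, lands at row 4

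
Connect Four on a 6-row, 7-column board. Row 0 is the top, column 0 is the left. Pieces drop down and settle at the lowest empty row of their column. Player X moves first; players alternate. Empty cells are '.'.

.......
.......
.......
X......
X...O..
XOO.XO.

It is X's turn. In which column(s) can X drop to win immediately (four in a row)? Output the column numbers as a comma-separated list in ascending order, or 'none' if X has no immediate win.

col 0: drop X → WIN!
col 1: drop X → no win
col 2: drop X → no win
col 3: drop X → no win
col 4: drop X → no win
col 5: drop X → no win
col 6: drop X → no win

Answer: 0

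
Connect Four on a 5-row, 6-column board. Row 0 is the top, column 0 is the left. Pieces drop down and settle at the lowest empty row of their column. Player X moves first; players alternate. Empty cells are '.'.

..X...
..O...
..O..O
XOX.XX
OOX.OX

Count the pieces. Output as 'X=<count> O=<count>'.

X=7 O=7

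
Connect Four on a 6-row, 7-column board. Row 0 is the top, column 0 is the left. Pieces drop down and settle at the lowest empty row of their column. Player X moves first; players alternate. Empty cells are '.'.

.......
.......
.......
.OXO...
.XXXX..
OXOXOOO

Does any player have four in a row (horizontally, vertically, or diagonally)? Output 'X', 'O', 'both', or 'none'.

X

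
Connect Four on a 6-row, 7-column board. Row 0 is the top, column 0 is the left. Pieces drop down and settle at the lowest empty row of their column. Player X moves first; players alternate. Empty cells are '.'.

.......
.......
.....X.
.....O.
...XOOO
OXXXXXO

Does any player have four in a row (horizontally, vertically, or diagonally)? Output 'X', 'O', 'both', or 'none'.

X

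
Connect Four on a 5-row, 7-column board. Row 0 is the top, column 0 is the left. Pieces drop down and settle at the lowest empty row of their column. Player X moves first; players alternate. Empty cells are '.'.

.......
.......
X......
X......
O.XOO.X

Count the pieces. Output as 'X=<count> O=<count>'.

X=4 O=3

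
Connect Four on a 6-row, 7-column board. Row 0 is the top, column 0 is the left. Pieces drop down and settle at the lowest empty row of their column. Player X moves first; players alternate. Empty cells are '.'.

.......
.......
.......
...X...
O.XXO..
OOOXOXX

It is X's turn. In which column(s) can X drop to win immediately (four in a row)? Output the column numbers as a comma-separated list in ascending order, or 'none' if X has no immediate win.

Answer: 3

Derivation:
col 0: drop X → no win
col 1: drop X → no win
col 2: drop X → no win
col 3: drop X → WIN!
col 4: drop X → no win
col 5: drop X → no win
col 6: drop X → no win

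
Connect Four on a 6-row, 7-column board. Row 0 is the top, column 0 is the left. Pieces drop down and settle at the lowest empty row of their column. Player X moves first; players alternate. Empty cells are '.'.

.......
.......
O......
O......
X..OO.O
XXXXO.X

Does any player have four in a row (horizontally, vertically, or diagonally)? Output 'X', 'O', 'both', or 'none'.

X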